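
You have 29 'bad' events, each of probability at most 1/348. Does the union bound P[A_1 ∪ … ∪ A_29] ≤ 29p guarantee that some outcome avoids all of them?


Union bound: P[∪_{i=1}^{29} A_i] ≤ Σ_i P[A_i] ≤ 29·p = 29·(1/348) = 1/12.
Numerically: 1/12 ≈ 0.08333.
Is 1/12 < 1? YES.
Since P[∪ A_i] ≤ 1/12 < 1, the complement has P[∩ A_i^c] ≥ 1 − 1/12 = 11/12 > 0, so some outcome avoids every A_i.

29·p = 1/12 ≈ 0.08333; existence CERTIFIED by the union bound.


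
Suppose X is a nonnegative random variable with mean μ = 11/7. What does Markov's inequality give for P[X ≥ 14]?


μ = E[X] = 11/7, a = 14.
Markov: P[X ≥ 14] ≤ μ/a = (11/7)/14 = 11/98.
Numerically: ≈ 0.112245.
(Since a = 14 > μ = 1.571429, the bound 11/98 is < 1 and informative.)

P[X ≥ 14] ≤ 11/98 ≈ 0.112245.


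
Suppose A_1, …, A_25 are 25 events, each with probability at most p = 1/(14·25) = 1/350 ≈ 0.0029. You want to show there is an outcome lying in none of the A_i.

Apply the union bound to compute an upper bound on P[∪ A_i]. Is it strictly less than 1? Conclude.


Union bound: P[∪_{i=1}^{25} A_i] ≤ Σ_i P[A_i] ≤ 25·p = 25·(1/350) = 1/14.
Numerically: 1/14 ≈ 0.0714.
Is 1/14 < 1? YES.
Since P[∪ A_i] ≤ 1/14 < 1, the complement has P[∩ A_i^c] ≥ 1 − 1/14 = 13/14 > 0, so some outcome avoids every A_i.

25·p = 1/14 ≈ 0.0714; existence CERTIFIED by the union bound.


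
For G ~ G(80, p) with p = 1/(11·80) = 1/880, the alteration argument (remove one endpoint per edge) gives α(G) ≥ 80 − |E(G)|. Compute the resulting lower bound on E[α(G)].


E[|E(G)|] = C(80, 2)·p = 3160 · (1/880) = 79/22.
E[α(G)] ≥ n − E[|E(G)|] = 80 − 79/22 = 1681/22.
Numerically: ≈ 76.40909.
(This is only a lower bound; the true E[α(G)] may be larger.)

E[α(G)] ≥ 1681/22 ≈ 76.40909.


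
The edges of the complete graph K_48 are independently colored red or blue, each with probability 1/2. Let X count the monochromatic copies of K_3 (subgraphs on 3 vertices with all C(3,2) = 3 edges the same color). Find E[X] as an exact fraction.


Let X = Σ_S X_S over the C(48, 3) = 17296 subsets S of size 3, where X_S = 1 if the K_3 on S is monochromatic.
For a fixed S, the K_3 on S has C(3, 2) = 3 edges. P[all 3 edges red] = (1/2)^3, and likewise for blue, so P[monochromatic] = 2·(1/2)^3 = 2^{1 − 3} = 1/4.
By linearity: E[X] = C(48, 3) · 2^{1 − 3} = 17296 · 1/4 = 4324.
Numerically: E[X] ≈ 4324.000000.

E[X] = C(48,3)·2^(1−C(3,2)) = 4324 ≈ 4324.000000.


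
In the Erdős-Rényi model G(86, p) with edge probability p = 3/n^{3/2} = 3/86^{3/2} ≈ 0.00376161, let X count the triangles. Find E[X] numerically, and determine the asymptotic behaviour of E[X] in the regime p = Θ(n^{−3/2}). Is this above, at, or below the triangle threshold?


Number of potential triangles: C(86, 3) = 102340.
Each occurs with probability p³ ≈ (0.00376161)³ ≈ 5.32256206e-08.
By linearity: E[X] = C(86, 3)·p³ ≈ 102340 · 5.32256206e-08 ≈ 0.005447.
Since α = 3/2 > 1, p = c/n^{3/2} = o(1/n) is below the triangle threshold p ~ 1/n. Asymptotically E[X] ~ (c³/6)·n^{3(1−α)} = (3³/6)·n^{-1.5} → 0, so by Markov's inequality G has no triangles w.h.p.

E[X] ≈ 0.005447; in regime p = Θ(1/n^{3/2}) E[X] tends to 0 (below the triangle threshold p ~ 1/n).


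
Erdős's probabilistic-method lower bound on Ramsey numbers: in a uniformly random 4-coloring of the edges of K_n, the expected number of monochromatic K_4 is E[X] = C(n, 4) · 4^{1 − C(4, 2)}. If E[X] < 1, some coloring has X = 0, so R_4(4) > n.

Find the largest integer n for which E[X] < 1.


We need C(n, 4) · 4^{1 − 6} < 1, i.e. C(n, 4) < 4^{6 − 1} = 1024.
Check values of n near the boundary:
  n = 9: C(9, 4) = 126; 126 < 1024? YES
  n = 10: C(10, 4) = 210; 210 < 1024? YES
  n = 11: C(11, 4) = 330; 330 < 1024? YES
  n = 12: C(12, 4) = 495; 495 < 1024? YES
  n = 13: C(13, 4) = 715; 715 < 1024? YES
  n = 14: C(14, 4) = 1001; 1001 < 1024? YES
  n = 15: C(15, 4) = 1365; 1365 < 1024? NO
  n = 16: C(16, 4) = 1820; 1820 < 1024? NO
  n = 17: C(17, 4) = 2380; 2380 < 1024? NO
The largest n with C(n, 4) < 1024 is n = 14 (where E[X] = 1001/1024 ≈ 0.9775). Hence R_4(4) > 14, i.e. R_4(4) ≥ 15.

Largest n = 14; hence R_4(4) > 14.


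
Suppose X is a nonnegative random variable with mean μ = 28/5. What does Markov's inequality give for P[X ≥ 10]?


μ = E[X] = 28/5, a = 10.
Markov: P[X ≥ 10] ≤ μ/a = (28/5)/10 = 14/25.
Numerically: ≈ 0.560.
(Since a = 10 > μ = 5.600, the bound 14/25 is < 1 and informative.)

P[X ≥ 10] ≤ 14/25 ≈ 0.560.


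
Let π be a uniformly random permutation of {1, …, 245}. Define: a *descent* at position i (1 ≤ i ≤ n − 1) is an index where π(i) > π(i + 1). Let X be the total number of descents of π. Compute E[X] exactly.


Write X = Σ X_I over i = 1, …, 244, with X_I the indicator of one descent.
There are 244 indicators.
For each fixed i, the pair (π(i), π(i+1)) is a uniformly random ordered pair of distinct values from {1, …, 245}; by symmetry P[π(i) > π(i+1)] = 1/2.
By linearity: E[X] = 244 · (1/2) = (245 − 1) · (1/2) = 122 ≈ 122.000000.

E[X] = 122 = 122.000000.


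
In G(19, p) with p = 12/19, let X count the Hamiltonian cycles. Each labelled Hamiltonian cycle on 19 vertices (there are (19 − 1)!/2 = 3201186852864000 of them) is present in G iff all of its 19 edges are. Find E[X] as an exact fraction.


K_19 has (19 − 1)!/2 = 3201186852864000 labelled Hamiltonian cycles.
For each such Hamiltonian cycle H, let X_H = 1 if all 19 edges of H are present in G. Then P[X_H = 1] = p^{19} = (12/19)^{19} = 319479999370622926848/1978419655660313589123979.
By linearity of expectation: E[X] = Σ_H E[X_H] = 3201186852864000 · p^{19} = 3201186852864000 · 319479999370622926848/1978419655660313589123979 = 1022715173738237107931793611292672000/1978419655660313589123979.
Numerically: E[X] ≈ 5.16935e+11.

E[X] = 3201186852864000 · (12/19)^{19} = 1022715173738237107931793611292672000/1978419655660313589123979 ≈ 5.16935e+11.


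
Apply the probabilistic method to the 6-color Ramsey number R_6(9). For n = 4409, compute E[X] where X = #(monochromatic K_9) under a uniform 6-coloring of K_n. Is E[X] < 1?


E[X] = C(4409, 9) · 6^{1 − 36} = 1720875732988608787686577131 · 6^{−35} = 1720875732988608787686577131/1719070799748422591028658176.
As a reduced fraction: E[X] = 573625244329536262562192377/573023599916140863676219392 ≈ 1.00105.
Is E[X] < 1? NO.
Since E[X] ≥ 1, the first-moment bound is inconclusive at n = 4409; it does NOT by itself certify R_6(9) > 4409.

E[X] = 573625244329536262562192377/573023599916140863676219392 ≈ 1.00105; E[X] ≥ 1; first-moment method inconclusive here.


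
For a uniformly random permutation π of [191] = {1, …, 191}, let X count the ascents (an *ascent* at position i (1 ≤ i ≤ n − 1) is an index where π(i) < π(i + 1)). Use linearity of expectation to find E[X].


Write X = Σ X_I over i = 1, …, 190, with X_I the indicator of one ascent.
There are 190 indicators.
For each fixed i, the pair (π(i), π(i+1)) is a uniformly random ordered pair of distinct values from {1, …, 191}; by symmetry P[π(i) < π(i+1)] = 1/2.
By linearity: E[X] = 190 · (1/2) = (191 − 1) · (1/2) = 95 ≈ 95.0000.

E[X] = 95 = 95.0000.


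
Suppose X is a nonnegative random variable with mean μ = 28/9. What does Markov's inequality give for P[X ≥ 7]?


μ = E[X] = 28/9, a = 7.
Markov: P[X ≥ 7] ≤ μ/a = (28/9)/7 = 4/9.
Numerically: ≈ 0.444.
(Since a = 7 > μ = 3.111, the bound 4/9 is < 1 and informative.)

P[X ≥ 7] ≤ 4/9 ≈ 0.444.


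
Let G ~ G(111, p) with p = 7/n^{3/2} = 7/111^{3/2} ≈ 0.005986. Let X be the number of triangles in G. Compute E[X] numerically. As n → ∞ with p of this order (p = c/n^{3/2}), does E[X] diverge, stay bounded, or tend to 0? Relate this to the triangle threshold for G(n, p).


Number of potential triangles: C(111, 3) = 221815.
Each occurs with probability p³ ≈ (0.005986)³ ≈ 2.144572e-07.
By linearity: E[X] = C(111, 3)·p³ ≈ 221815 · 2.144572e-07 ≈ 0.0476.
Since α = 3/2 > 1, p = c/n^{3/2} = o(1/n) is below the triangle threshold p ~ 1/n. Asymptotically E[X] ~ (c³/6)·n^{3(1−α)} = (7³/6)·n^{-1.5} → 0, so by Markov's inequality G has no triangles w.h.p.

E[X] ≈ 0.0476; in regime p = Θ(1/n^{3/2}) E[X] tends to 0 (below the triangle threshold p ~ 1/n).


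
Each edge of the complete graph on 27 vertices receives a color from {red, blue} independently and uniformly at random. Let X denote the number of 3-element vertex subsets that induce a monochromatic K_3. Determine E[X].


Let X = Σ_S X_S over the C(27, 3) = 2925 subsets S of size 3, where X_S = 1 if the K_3 on S is monochromatic.
For a fixed S, the K_3 on S has C(3, 2) = 3 edges. P[all 3 edges red] = (1/2)^3, and likewise for blue, so P[monochromatic] = 2·(1/2)^3 = 2^{1 − 3} = 1/4.
Summing: E[X] = C(27, 3) · 2^{1 − 3} = 2925 · 1/4 = 2925/4.
Numerically: E[X] ≈ 731.2500.

E[X] = C(27,3)·2^(1−C(3,2)) = 2925/4 ≈ 731.2500.


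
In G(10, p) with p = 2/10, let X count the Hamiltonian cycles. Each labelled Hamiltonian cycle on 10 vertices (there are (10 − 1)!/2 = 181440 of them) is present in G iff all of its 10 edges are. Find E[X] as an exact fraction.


K_10 has (10 − 1)!/2 = 181440 labelled Hamiltonian cycles.
For each such Hamiltonian cycle H, let X_H = 1 if all 10 edges of H are present in G. Then P[X_H = 1] = p^{10} = (1/5)^{10} = 1/9765625.
By linearity: E[X] = Σ_H E[X_H] = 181440 · p^{10} = 181440 · 1/9765625 = 36288/1953125.
Numerically: E[X] ≈ 0.018579.

E[X] = 181440 · (1/5)^{10} = 36288/1953125 ≈ 0.018579.


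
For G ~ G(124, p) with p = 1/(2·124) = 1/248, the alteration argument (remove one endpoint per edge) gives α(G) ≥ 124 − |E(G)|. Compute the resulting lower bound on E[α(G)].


E[|E(G)|] = C(124, 2)·p = 7626 · (1/248) = 123/4.
E[α(G)] ≥ n − E[|E(G)|] = 124 − 123/4 = 373/4.
Numerically: ≈ 93.25000.
(This is only a lower bound; the true E[α(G)] may be larger.)

E[α(G)] ≥ 373/4 ≈ 93.25000.


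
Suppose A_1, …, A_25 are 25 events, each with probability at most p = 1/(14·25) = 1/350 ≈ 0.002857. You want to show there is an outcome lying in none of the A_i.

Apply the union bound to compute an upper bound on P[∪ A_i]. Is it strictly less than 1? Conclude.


Union bound: P[∪_{i=1}^{25} A_i] ≤ Σ_i P[A_i] ≤ 25·p = 25·(1/350) = 1/14.
Numerically: 1/14 ≈ 0.071429.
Is 1/14 < 1? YES.
Since P[∪ A_i] ≤ 1/14 < 1, the complement has P[∩ A_i^c] ≥ 1 − 1/14 = 13/14 > 0, so some outcome avoids every A_i.

25·p = 1/14 ≈ 0.071429; existence CERTIFIED by the union bound.


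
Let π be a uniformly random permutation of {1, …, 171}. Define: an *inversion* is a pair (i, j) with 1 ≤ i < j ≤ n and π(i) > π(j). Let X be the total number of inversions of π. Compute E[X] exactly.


Write X = Σ X_I over the C(171, 2) = 14535 pairs i < j, with X_I the indicator of one inversion.
There are 14535 indicators.
For each fixed pair i < j, the values π(i) and π(j) are two distinct elements of {1, …, 171} in uniformly random order; by symmetry P[π(i) > π(j)] = 1/2.
By linearity: E[X] = 14535 · (1/2) = C(171, 2) · (1/2) = 14535/2 = 14535/2 ≈ 7267.5000.

E[X] = 14535/2 = 7267.5000.


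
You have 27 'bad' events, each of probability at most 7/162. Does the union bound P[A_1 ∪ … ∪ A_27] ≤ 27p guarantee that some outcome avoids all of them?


Union bound: P[∪_{i=1}^{27} A_i] ≤ Σ_i P[A_i] ≤ 27·p = 27·(7/162) = 7/6.
Numerically: 7/6 ≈ 1.167.
Is 7/6 < 1? NO.
Since the bound 7/6 is ≥ 1, the union bound is uninformative here; it does NOT by itself certify existence.

27·p = 7/6 ≈ 1.167; existence NOT certified by the union bound.


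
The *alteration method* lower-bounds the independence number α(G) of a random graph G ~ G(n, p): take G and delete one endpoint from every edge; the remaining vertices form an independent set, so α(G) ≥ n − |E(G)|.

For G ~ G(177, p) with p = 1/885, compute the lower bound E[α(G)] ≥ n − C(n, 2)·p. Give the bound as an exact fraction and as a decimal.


E[|E(G)|] = C(177, 2)·p = 15576 · (1/885) = 88/5.
E[α(G)] ≥ n − E[|E(G)|] = 177 − 88/5 = 797/5.
Numerically: ≈ 159.400000.
(This is only a lower bound; the true E[α(G)] may be larger.)

E[α(G)] ≥ 797/5 ≈ 159.400000.


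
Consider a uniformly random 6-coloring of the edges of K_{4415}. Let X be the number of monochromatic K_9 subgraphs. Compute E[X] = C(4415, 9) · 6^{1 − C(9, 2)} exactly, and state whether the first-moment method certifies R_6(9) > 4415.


E[X] = C(4415, 9) · 6^{1 − 36} = 1742086910069196051229123255 · 6^{−35} = 1742086910069196051229123255/1719070799748422591028658176.
As a reduced fraction: E[X] = 1742086910069196051229123255/1719070799748422591028658176 ≈ 1.01339.
Is E[X] < 1? NO.
Since E[X] ≥ 1, the first-moment bound is inconclusive at n = 4415; it does NOT by itself certify R_6(9) > 4415.

E[X] = 1742086910069196051229123255/1719070799748422591028658176 ≈ 1.01339; E[X] ≥ 1; first-moment method inconclusive here.


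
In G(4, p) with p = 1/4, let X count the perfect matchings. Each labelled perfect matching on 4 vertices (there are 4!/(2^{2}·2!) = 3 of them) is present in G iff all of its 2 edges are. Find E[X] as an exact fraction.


K_4 has 4!/(2^{2}·2!) = 3 labelled perfect matchings.
For each such perfect matching H, let X_H = 1 if all 2 edges of H are present in G. Then P[X_H = 1] = p^{2} = (1/4)^{2} = 1/16.
By linearity: E[X] = Σ_H E[X_H] = 3 · p^{2} = 3 · 1/16 = 3/16.
Numerically: E[X] ≈ 0.188.

E[X] = 3 · (1/4)^{2} = 3/16 ≈ 0.188.


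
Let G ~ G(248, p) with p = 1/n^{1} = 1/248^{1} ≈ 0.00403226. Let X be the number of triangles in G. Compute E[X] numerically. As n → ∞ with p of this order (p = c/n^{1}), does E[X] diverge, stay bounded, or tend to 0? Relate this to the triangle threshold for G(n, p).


Number of potential triangles: C(248, 3) = 2511496.
Each occurs with probability p³ ≈ (0.00403226)³ ≈ 6.55609077e-08.
By linearity: E[X] = C(248, 3)·p³ ≈ 2511496 · 6.55609077e-08 ≈ 0.164656.
Here α = 1, so p = 1/n is exactly at the triangle threshold p ~ 1/n. Asymptotically E[X] → c³/6 = 1³/6 = 1/6 ≈ 0.166667, a bounded constant. In this regime the triangle count is asymptotically Poisson(c³/6).

E[X] ≈ 0.164656; in regime p = Θ(1/n^{1}) E[X] stays bounded (at the triangle threshold p ~ 1/n).


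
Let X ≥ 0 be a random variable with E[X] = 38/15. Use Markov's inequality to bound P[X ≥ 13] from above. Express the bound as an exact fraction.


μ = E[X] = 38/15, a = 13.
Markov: P[X ≥ 13] ≤ μ/a = (38/15)/13 = 38/195.
Numerically: ≈ 0.19487.
(Since a = 13 > μ = 2.53333, the bound 38/195 is < 1 and informative.)

P[X ≥ 13] ≤ 38/195 ≈ 0.19487.


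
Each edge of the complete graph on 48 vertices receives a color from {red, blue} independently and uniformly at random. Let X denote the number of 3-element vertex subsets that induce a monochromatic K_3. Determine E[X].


Let X = Σ_S X_S over the C(48, 3) = 17296 subsets S of size 3, where X_S = 1 if the K_3 on S is monochromatic.
For a fixed S, the K_3 on S has C(3, 2) = 3 edges. P[all 3 edges red] = (1/2)^3, and likewise for blue, so P[monochromatic] = 2·(1/2)^3 = 2^{1 − 3} = 1/4.
By linearity: E[X] = C(48, 3) · 2^{1 − 3} = 17296 · 1/4 = 4324.
Numerically: E[X] ≈ 4324.000000.

E[X] = C(48,3)·2^(1−C(3,2)) = 4324 ≈ 4324.000000.


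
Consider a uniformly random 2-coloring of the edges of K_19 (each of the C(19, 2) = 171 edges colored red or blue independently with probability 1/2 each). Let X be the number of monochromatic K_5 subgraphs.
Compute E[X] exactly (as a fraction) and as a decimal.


Let X = Σ_S X_S over the C(19, 5) = 11628 subsets S of size 5, where X_S = 1 if the K_5 on S is monochromatic.
For a fixed S, the K_5 on S has C(5, 2) = 10 edges. P[all 10 edges red] = (1/2)^10, and likewise for blue, so P[monochromatic] = 2·(1/2)^10 = 2^{1 − 10} = 1/512.
Summing: E[X] = C(19, 5) · 2^{1 − 10} = 11628 · 1/512 = 2907/128.
Numerically: E[X] ≈ 22.7109.

E[X] = C(19,5)·2^(1−C(5,2)) = 2907/128 ≈ 22.7109.


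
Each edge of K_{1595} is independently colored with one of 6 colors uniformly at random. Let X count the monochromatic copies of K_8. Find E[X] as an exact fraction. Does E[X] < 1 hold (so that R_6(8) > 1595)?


E[X] = C(1595, 8) · 6^{1 − 28} = 1020772636343363633895 · 6^{−27} = 1020772636343363633895/1023490369077469249536.
As a reduced fraction: E[X] = 113419181815929292655/113721152119718805504 ≈ 0.9973446.
Is E[X] < 1? YES.
Since E[X] < 1, there exists a 6-coloring of K_{1595} with no monochromatic K_8; hence R_6(8) > 1595.

E[X] = 113419181815929292655/113721152119718805504 ≈ 0.9973446; E[X] < 1, so R_6(8) > 1595.


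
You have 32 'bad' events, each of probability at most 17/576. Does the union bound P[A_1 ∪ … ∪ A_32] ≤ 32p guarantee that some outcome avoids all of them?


Union bound: P[∪_{i=1}^{32} A_i] ≤ Σ_i P[A_i] ≤ 32·p = 32·(17/576) = 17/18.
Numerically: 17/18 ≈ 0.9444.
Is 17/18 < 1? YES.
Since P[∪ A_i] ≤ 17/18 < 1, the complement has P[∩ A_i^c] ≥ 1 − 17/18 = 1/18 > 0, so some outcome avoids every A_i.

32·p = 17/18 ≈ 0.9444; existence CERTIFIED by the union bound.


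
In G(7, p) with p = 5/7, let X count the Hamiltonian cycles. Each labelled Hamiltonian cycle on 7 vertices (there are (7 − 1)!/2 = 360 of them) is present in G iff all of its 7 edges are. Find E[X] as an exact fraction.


K_7 has (7 − 1)!/2 = 360 labelled Hamiltonian cycles.
For each such Hamiltonian cycle H, let X_H = 1 if all 7 edges of H are present in G. Then P[X_H = 1] = p^{7} = (5/7)^{7} = 78125/823543.
By linearity of expectation: E[X] = Σ_H E[X_H] = 360 · p^{7} = 360 · 78125/823543 = 28125000/823543.
Numerically: E[X] ≈ 34.1512.

E[X] = 360 · (5/7)^{7} = 28125000/823543 ≈ 34.1512.


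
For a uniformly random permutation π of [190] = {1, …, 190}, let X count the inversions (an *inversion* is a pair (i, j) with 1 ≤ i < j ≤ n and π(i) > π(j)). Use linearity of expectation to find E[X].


Write X = Σ X_I over the C(190, 2) = 17955 pairs i < j, with X_I the indicator of one inversion.
There are 17955 indicators.
For each fixed pair i < j, the values π(i) and π(j) are two distinct elements of {1, …, 190} in uniformly random order; by symmetry P[π(i) > π(j)] = 1/2.
By linearity: E[X] = 17955 · (1/2) = C(190, 2) · (1/2) = 17955/2 = 17955/2 ≈ 8977.5000.

E[X] = 17955/2 = 8977.5000.


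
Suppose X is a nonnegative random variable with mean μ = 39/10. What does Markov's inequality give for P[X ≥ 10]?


μ = E[X] = 39/10, a = 10.
Markov: P[X ≥ 10] ≤ μ/a = (39/10)/10 = 39/100.
Numerically: ≈ 0.390000.
(Since a = 10 > μ = 3.900000, the bound 39/100 is < 1 and informative.)

P[X ≥ 10] ≤ 39/100 ≈ 0.390000.


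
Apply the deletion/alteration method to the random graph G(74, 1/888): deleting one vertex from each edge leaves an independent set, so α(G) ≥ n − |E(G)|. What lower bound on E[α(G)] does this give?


E[|E(G)|] = C(74, 2)·p = 2701 · (1/888) = 73/24.
E[α(G)] ≥ n − E[|E(G)|] = 74 − 73/24 = 1703/24.
Numerically: ≈ 70.958333.
(This is only a lower bound; the true E[α(G)] may be larger.)

E[α(G)] ≥ 1703/24 ≈ 70.958333.


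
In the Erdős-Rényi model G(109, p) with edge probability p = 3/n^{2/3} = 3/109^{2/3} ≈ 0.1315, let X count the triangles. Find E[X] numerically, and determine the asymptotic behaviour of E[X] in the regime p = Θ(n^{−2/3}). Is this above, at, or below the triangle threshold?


Number of potential triangles: C(109, 3) = 209934.
Each occurs with probability p³ ≈ (0.1315)³ ≈ 2.272536e-03.
By linearity: E[X] = C(109, 3)·p³ ≈ 209934 · 2.272536e-03 ≈ 477.0826.
Since α = 2/3 < 1, p = c/n^{2/3} ≫ 1/n is above the triangle threshold p ~ 1/n. Asymptotically E[X] ~ (c³/6)·n^{3(1−α)} = (3³/6)·n^{1} → ∞; triangles are abundant w.h.p.

E[X] ≈ 477.0826; in regime p = Θ(1/n^{2/3}) E[X] diverges (above the triangle threshold p ~ 1/n).


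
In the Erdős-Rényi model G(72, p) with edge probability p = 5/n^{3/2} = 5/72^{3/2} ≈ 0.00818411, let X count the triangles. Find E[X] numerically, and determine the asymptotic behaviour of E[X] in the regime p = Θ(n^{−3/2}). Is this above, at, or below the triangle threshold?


Number of potential triangles: C(72, 3) = 59640.
Each occurs with probability p³ ≈ (0.00818411)³ ≈ 5.48168126e-07.
By linearity: E[X] = C(72, 3)·p³ ≈ 59640 · 5.48168126e-07 ≈ 0.032693.
Since α = 3/2 > 1, p = c/n^{3/2} = o(1/n) is below the triangle threshold p ~ 1/n. Asymptotically E[X] ~ (c³/6)·n^{3(1−α)} = (5³/6)·n^{-1.5} → 0, so by Markov's inequality G has no triangles w.h.p.

E[X] ≈ 0.032693; in regime p = Θ(1/n^{3/2}) E[X] tends to 0 (below the triangle threshold p ~ 1/n).


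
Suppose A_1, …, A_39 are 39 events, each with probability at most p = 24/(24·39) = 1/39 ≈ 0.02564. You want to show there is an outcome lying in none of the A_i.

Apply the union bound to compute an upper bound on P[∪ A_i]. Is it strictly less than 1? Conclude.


Union bound: P[∪_{i=1}^{39} A_i] ≤ Σ_i P[A_i] ≤ 39·p = 39·(1/39) = 1.
Numerically: 1 ≈ 1.00000.
Is 1 < 1? NO.
Since the bound 1 is ≥ 1, the union bound is uninformative here; it does NOT by itself certify existence.

39·p = 1 ≈ 1.00000; existence NOT certified by the union bound.


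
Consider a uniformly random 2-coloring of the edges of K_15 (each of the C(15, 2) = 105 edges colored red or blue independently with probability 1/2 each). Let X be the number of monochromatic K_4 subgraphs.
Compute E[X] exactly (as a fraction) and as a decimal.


Let X = Σ_S X_S over the C(15, 4) = 1365 subsets S of size 4, where X_S = 1 if the K_4 on S is monochromatic.
For a fixed S, the K_4 on S has C(4, 2) = 6 edges. P[all 6 edges red] = (1/2)^6, and likewise for blue, so P[monochromatic] = 2·(1/2)^6 = 2^{1 − 6} = 1/32.
By linearity of expectation: E[X] = C(15, 4) · 2^{1 − 6} = 1365 · 1/32 = 1365/32.
Numerically: E[X] ≈ 42.656.

E[X] = C(15,4)·2^(1−C(4,2)) = 1365/32 ≈ 42.656.


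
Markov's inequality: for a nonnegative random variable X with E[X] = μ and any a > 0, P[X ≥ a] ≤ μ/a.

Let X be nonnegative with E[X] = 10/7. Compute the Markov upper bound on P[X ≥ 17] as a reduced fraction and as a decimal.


μ = E[X] = 10/7, a = 17.
Markov: P[X ≥ 17] ≤ μ/a = (10/7)/17 = 10/119.
Numerically: ≈ 0.084034.
(Since a = 17 > μ = 1.428571, the bound 10/119 is < 1 and informative.)

P[X ≥ 17] ≤ 10/119 ≈ 0.084034.


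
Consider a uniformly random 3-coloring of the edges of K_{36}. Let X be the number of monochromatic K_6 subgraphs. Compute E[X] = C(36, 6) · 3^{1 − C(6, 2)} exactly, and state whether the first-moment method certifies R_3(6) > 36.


E[X] = C(36, 6) · 3^{1 − 15} = 1947792 · 3^{−14} = 1947792/4782969.
As a reduced fraction: E[X] = 649264/1594323 ≈ 0.4072349.
Is E[X] < 1? YES.
Since E[X] < 1, there exists a 3-coloring of K_{36} with no monochromatic K_6; hence R_3(6) > 36.

E[X] = 649264/1594323 ≈ 0.4072349; E[X] < 1, so R_3(6) > 36.


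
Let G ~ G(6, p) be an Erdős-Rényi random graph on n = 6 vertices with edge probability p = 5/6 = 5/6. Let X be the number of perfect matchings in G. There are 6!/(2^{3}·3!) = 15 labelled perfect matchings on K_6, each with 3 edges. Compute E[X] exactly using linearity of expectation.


K_6 has 6!/(2^{3}·3!) = 15 labelled perfect matchings.
For each such perfect matching H, let X_H = 1 if all 3 edges of H are present in G. Then P[X_H = 1] = p^{3} = (5/6)^{3} = 125/216.
Summing the indicators: E[X] = Σ_H E[X_H] = 15 · p^{3} = 15 · 125/216 = 625/72.
Numerically: E[X] ≈ 8.68056.

E[X] = 15 · (5/6)^{3} = 625/72 ≈ 8.68056.


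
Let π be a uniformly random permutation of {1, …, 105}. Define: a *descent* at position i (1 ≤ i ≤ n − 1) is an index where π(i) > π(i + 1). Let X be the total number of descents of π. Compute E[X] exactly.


Write X = Σ X_I over i = 1, …, 104, with X_I the indicator of one descent.
There are 104 indicators.
For each fixed i, the pair (π(i), π(i+1)) is a uniformly random ordered pair of distinct values from {1, …, 105}; by symmetry P[π(i) > π(i+1)] = 1/2.
By linearity: E[X] = 104 · (1/2) = (105 − 1) · (1/2) = 52 ≈ 52.000000.

E[X] = 52 = 52.000000.


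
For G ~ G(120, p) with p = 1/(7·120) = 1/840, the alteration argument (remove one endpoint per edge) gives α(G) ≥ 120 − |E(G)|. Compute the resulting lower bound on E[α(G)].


E[|E(G)|] = C(120, 2)·p = 7140 · (1/840) = 17/2.
E[α(G)] ≥ n − E[|E(G)|] = 120 − 17/2 = 223/2.
Numerically: ≈ 111.50000.
(This is only a lower bound; the true E[α(G)] may be larger.)

E[α(G)] ≥ 223/2 ≈ 111.50000.


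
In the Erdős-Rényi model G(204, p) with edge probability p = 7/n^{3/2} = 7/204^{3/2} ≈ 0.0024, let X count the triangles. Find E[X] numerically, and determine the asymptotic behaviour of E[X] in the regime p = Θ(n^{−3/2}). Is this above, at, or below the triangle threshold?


Number of potential triangles: C(204, 3) = 1394204.
Each occurs with probability p³ ≈ (0.0024)³ ≈ 1.38662e-08.
By linearity: E[X] = C(204, 3)·p³ ≈ 1394204 · 1.38662e-08 ≈ 0.019.
Since α = 3/2 > 1, p = c/n^{3/2} = o(1/n) is below the triangle threshold p ~ 1/n. Asymptotically E[X] ~ (c³/6)·n^{3(1−α)} = (7³/6)·n^{-1.5} → 0, so by Markov's inequality G has no triangles w.h.p.

E[X] ≈ 0.019; in regime p = Θ(1/n^{3/2}) E[X] tends to 0 (below the triangle threshold p ~ 1/n).


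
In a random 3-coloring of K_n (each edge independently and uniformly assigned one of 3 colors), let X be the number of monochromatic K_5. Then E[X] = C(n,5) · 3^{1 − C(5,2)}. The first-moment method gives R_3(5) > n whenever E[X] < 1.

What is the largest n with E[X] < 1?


We need C(n, 5) · 3^{1 − 10} < 1, i.e. C(n, 5) < 3^{10 − 1} = 19683.
Check values of n near the boundary:
  n = 16: C(16, 5) = 4368; 4368 < 19683? YES
  n = 17: C(17, 5) = 6188; 6188 < 19683? YES
  n = 18: C(18, 5) = 8568; 8568 < 19683? YES
  n = 19: C(19, 5) = 11628; 11628 < 19683? YES
  n = 20: C(20, 5) = 15504; 15504 < 19683? YES
  n = 21: C(21, 5) = 20349; 20349 < 19683? NO
  n = 22: C(22, 5) = 26334; 26334 < 19683? NO
  n = 23: C(23, 5) = 33649; 33649 < 19683? NO
The largest n with C(n, 5) < 19683 is n = 20 (where E[X] = 5168/6561 ≈ 0.78768). Hence R_3(5) > 20, i.e. R_3(5) ≥ 21.

Largest n = 20; hence R_3(5) > 20.


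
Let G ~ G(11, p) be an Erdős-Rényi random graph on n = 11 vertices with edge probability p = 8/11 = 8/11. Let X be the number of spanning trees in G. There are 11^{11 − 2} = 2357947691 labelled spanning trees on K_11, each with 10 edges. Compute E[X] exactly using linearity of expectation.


K_11 has 11^{11 − 2} = 2357947691 labelled spanning trees.
For each such spanning tree H, let X_H = 1 if all 10 edges of H are present in G. Then P[X_H = 1] = p^{10} = (8/11)^{10} = 1073741824/25937424601.
By linearity: E[X] = Σ_H E[X_H] = 2357947691 · p^{10} = 2357947691 · 1073741824/25937424601 = 1073741824/11.
Numerically: E[X] ≈ 9.76129e+07.

E[X] = 2357947691 · (8/11)^{10} = 1073741824/11 ≈ 9.76129e+07.


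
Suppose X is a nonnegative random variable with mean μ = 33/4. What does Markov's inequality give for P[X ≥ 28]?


μ = E[X] = 33/4, a = 28.
Markov: P[X ≥ 28] ≤ μ/a = (33/4)/28 = 33/112.
Numerically: ≈ 0.2946.
(Since a = 28 > μ = 8.2500, the bound 33/112 is < 1 and informative.)

P[X ≥ 28] ≤ 33/112 ≈ 0.2946.


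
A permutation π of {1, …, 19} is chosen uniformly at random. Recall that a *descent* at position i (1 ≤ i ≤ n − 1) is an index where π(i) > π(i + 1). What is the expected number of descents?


Write X = Σ X_I over i = 1, …, 18, with X_I the indicator of one descent.
There are 18 indicators.
For each fixed i, the pair (π(i), π(i+1)) is a uniformly random ordered pair of distinct values from {1, …, 19}; by symmetry P[π(i) > π(i+1)] = 1/2.
By linearity: E[X] = 18 · (1/2) = (19 − 1) · (1/2) = 9 ≈ 9.000.

E[X] = 9 = 9.000.


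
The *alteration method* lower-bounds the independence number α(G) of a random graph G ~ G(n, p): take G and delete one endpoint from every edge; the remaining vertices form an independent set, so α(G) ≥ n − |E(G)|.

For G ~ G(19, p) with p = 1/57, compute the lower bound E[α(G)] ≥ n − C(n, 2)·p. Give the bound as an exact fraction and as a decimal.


E[|E(G)|] = C(19, 2)·p = 171 · (1/57) = 3.
E[α(G)] ≥ n − E[|E(G)|] = 19 − 3 = 16.
Numerically: ≈ 16.00000.
(This is only a lower bound; the true E[α(G)] may be larger.)

E[α(G)] ≥ 16 ≈ 16.00000.


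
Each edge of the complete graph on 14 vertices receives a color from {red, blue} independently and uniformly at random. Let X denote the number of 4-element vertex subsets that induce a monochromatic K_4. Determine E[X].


Let X = Σ_S X_S over the C(14, 4) = 1001 subsets S of size 4, where X_S = 1 if the K_4 on S is monochromatic.
For a fixed S, the K_4 on S has C(4, 2) = 6 edges. P[all 6 edges red] = (1/2)^6, and likewise for blue, so P[monochromatic] = 2·(1/2)^6 = 2^{1 − 6} = 1/32.
By linearity: E[X] = C(14, 4) · 2^{1 − 6} = 1001 · 1/32 = 1001/32.
Numerically: E[X] ≈ 31.2812.

E[X] = C(14,4)·2^(1−C(4,2)) = 1001/32 ≈ 31.2812.


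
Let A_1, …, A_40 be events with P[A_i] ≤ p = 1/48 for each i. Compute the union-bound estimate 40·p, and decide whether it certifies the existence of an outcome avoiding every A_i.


Union bound: P[∪_{i=1}^{40} A_i] ≤ Σ_i P[A_i] ≤ 40·p = 40·(1/48) = 5/6.
Numerically: 5/6 ≈ 0.83333.
Is 5/6 < 1? YES.
Since P[∪ A_i] ≤ 5/6 < 1, the complement has P[∩ A_i^c] ≥ 1 − 5/6 = 1/6 > 0, so some outcome avoids every A_i.

40·p = 5/6 ≈ 0.83333; existence CERTIFIED by the union bound.


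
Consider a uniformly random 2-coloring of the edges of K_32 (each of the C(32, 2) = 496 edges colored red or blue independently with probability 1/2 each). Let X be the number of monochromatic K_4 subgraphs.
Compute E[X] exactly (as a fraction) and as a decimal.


Let X = Σ_S X_S over the C(32, 4) = 35960 subsets S of size 4, where X_S = 1 if the K_4 on S is monochromatic.
For a fixed S, the K_4 on S has C(4, 2) = 6 edges. P[all 6 edges red] = (1/2)^6, and likewise for blue, so P[monochromatic] = 2·(1/2)^6 = 2^{1 − 6} = 1/32.
By linearity of expectation: E[X] = C(32, 4) · 2^{1 − 6} = 35960 · 1/32 = 4495/4.
Numerically: E[X] ≈ 1123.7500.

E[X] = C(32,4)·2^(1−C(4,2)) = 4495/4 ≈ 1123.7500.


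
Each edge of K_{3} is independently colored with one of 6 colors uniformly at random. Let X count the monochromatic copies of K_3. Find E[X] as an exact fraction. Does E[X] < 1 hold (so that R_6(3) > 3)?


E[X] = C(3, 3) · 6^{1 − 3} = 1 · 6^{−2} = 1/36.
As a reduced fraction: E[X] = 1/36 ≈ 0.0278.
Is E[X] < 1? YES.
Since E[X] < 1, there exists a 6-coloring of K_{3} with no monochromatic K_3; hence R_6(3) > 3.

E[X] = 1/36 ≈ 0.0278; E[X] < 1, so R_6(3) > 3.


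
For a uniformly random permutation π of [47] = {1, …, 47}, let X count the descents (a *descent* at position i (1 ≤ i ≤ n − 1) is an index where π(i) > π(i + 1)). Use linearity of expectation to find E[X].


Write X = Σ X_I over i = 1, …, 46, with X_I the indicator of one descent.
There are 46 indicators.
For each fixed i, the pair (π(i), π(i+1)) is a uniformly random ordered pair of distinct values from {1, …, 47}; by symmetry P[π(i) > π(i+1)] = 1/2.
By linearity: E[X] = 46 · (1/2) = (47 − 1) · (1/2) = 23 ≈ 23.000000.

E[X] = 23 = 23.000000.


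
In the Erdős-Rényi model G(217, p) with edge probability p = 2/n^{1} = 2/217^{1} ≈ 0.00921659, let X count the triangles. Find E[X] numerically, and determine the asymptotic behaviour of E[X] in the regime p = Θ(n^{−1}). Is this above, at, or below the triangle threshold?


Number of potential triangles: C(217, 3) = 1679580.
Each occurs with probability p³ ≈ (0.00921659)³ ≈ 7.82908098e-07.
By linearity: E[X] = C(217, 3)·p³ ≈ 1679580 · 7.82908098e-07 ≈ 1.314957.
Here α = 1, so p = 2/n is exactly at the triangle threshold p ~ 1/n. Asymptotically E[X] → c³/6 = 2³/6 = 4/3 ≈ 1.333333, a bounded constant. In this regime the triangle count is asymptotically Poisson(c³/6).

E[X] ≈ 1.314957; in regime p = Θ(1/n^{1}) E[X] stays bounded (at the triangle threshold p ~ 1/n).


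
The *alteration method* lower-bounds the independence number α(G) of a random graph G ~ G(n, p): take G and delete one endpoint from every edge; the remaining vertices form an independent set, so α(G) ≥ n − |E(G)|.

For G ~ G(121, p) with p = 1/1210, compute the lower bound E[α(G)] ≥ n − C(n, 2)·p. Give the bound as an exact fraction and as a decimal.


E[|E(G)|] = C(121, 2)·p = 7260 · (1/1210) = 6.
E[α(G)] ≥ n − E[|E(G)|] = 121 − 6 = 115.
Numerically: ≈ 115.000.
(This is only a lower bound; the true E[α(G)] may be larger.)

E[α(G)] ≥ 115 ≈ 115.000.


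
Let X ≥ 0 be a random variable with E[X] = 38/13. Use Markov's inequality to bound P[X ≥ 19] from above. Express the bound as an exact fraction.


μ = E[X] = 38/13, a = 19.
Markov: P[X ≥ 19] ≤ μ/a = (38/13)/19 = 2/13.
Numerically: ≈ 0.1538.
(Since a = 19 > μ = 2.9231, the bound 2/13 is < 1 and informative.)

P[X ≥ 19] ≤ 2/13 ≈ 0.1538.


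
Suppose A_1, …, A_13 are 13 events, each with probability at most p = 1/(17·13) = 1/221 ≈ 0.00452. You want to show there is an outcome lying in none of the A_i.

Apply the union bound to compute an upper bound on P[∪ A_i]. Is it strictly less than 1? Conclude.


Union bound: P[∪_{i=1}^{13} A_i] ≤ Σ_i P[A_i] ≤ 13·p = 13·(1/221) = 1/17.
Numerically: 1/17 ≈ 0.05882.
Is 1/17 < 1? YES.
Since P[∪ A_i] ≤ 1/17 < 1, the complement has P[∩ A_i^c] ≥ 1 − 1/17 = 16/17 > 0, so some outcome avoids every A_i.

13·p = 1/17 ≈ 0.05882; existence CERTIFIED by the union bound.


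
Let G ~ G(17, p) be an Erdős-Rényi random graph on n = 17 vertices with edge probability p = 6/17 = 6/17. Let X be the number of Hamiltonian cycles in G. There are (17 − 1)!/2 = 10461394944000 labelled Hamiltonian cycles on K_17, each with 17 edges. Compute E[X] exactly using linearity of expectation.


K_17 has (17 − 1)!/2 = 10461394944000 labelled Hamiltonian cycles.
For each such Hamiltonian cycle H, let X_H = 1 if all 17 edges of H are present in G. Then P[X_H = 1] = p^{17} = (6/17)^{17} = 16926659444736/827240261886336764177.
Summing the indicators: E[X] = Σ_H E[X_H] = 10461394944000 · p^{17} = 10461394944000 · 16926659444736/827240261886336764177 = 177076469533971037814784000/827240261886336764177.
Numerically: E[X] ≈ 2.1406e+05.

E[X] = 10461394944000 · (6/17)^{17} = 177076469533971037814784000/827240261886336764177 ≈ 2.1406e+05.


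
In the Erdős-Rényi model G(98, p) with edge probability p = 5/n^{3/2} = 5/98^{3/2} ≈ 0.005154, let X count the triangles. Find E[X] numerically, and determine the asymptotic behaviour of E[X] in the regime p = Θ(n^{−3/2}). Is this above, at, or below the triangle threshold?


Number of potential triangles: C(98, 3) = 152096.
Each occurs with probability p³ ≈ (0.005154)³ ≈ 1.368966e-07.
By linearity: E[X] = C(98, 3)·p³ ≈ 152096 · 1.368966e-07 ≈ 0.0208.
Since α = 3/2 > 1, p = c/n^{3/2} = o(1/n) is below the triangle threshold p ~ 1/n. Asymptotically E[X] ~ (c³/6)·n^{3(1−α)} = (5³/6)·n^{-1.5} → 0, so by Markov's inequality G has no triangles w.h.p.

E[X] ≈ 0.0208; in regime p = Θ(1/n^{3/2}) E[X] tends to 0 (below the triangle threshold p ~ 1/n).


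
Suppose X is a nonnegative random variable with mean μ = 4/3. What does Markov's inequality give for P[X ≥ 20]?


μ = E[X] = 4/3, a = 20.
Markov: P[X ≥ 20] ≤ μ/a = (4/3)/20 = 1/15.
Numerically: ≈ 0.067.
(Since a = 20 > μ = 1.333, the bound 1/15 is < 1 and informative.)

P[X ≥ 20] ≤ 1/15 ≈ 0.067.


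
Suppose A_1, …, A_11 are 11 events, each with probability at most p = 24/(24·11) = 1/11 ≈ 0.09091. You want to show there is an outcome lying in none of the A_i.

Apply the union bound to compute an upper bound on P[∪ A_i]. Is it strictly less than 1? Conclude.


Union bound: P[∪_{i=1}^{11} A_i] ≤ Σ_i P[A_i] ≤ 11·p = 11·(1/11) = 1.
Numerically: 1 ≈ 1.00000.
Is 1 < 1? NO.
Since the bound 1 is ≥ 1, the union bound is uninformative here; it does NOT by itself certify existence.

11·p = 1 ≈ 1.00000; existence NOT certified by the union bound.


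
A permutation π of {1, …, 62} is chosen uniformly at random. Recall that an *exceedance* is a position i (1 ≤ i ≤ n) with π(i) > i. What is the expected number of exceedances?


Write X = Σ_{i=1}^{62} X_i, where X_i = 1_{π(i) > i}.
For each fixed i, π(i) is uniform over {1, …, 62} (marginal of a uniform permutation), so P[π(i) > i] = (n − i)/n. Summing: Σ_{i=1}^{62} (n − i)/n = (0 + 1 + … + 61)/62 = 62(62 − 1)/(2·62) = (62 − 1)/2.
Hence E[X] = Σ_{i=1}^{62} (62 − i)/62 = 61/2 ≈ 30.500.

E[X] = 61/2 = 30.500.


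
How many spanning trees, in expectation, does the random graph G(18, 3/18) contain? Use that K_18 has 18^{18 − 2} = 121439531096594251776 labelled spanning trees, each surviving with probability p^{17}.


K_18 has 18^{18 − 2} = 121439531096594251776 labelled spanning trees.
For each such spanning tree H, let X_H = 1 if all 17 edges of H are present in G. Then P[X_H = 1] = p^{17} = (1/6)^{17} = 1/16926659444736.
Summing the indicators: E[X] = Σ_H E[X_H] = 121439531096594251776 · p^{17} = 121439531096594251776 · 1/16926659444736 = 14348907/2.
Numerically: E[X] ≈ 7.1745e+06.

E[X] = 121439531096594251776 · (1/6)^{17} = 14348907/2 ≈ 7.1745e+06.


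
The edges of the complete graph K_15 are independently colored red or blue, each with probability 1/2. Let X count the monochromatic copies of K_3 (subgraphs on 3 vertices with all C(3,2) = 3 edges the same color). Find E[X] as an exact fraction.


Let X = Σ_S X_S over the C(15, 3) = 455 subsets S of size 3, where X_S = 1 if the K_3 on S is monochromatic.
For a fixed S, the K_3 on S has C(3, 2) = 3 edges. P[all 3 edges red] = (1/2)^3, and likewise for blue, so P[monochromatic] = 2·(1/2)^3 = 2^{1 − 3} = 1/4.
By linearity of expectation: E[X] = C(15, 3) · 2^{1 − 3} = 455 · 1/4 = 455/4.
Numerically: E[X] ≈ 113.750000.

E[X] = C(15,3)·2^(1−C(3,2)) = 455/4 ≈ 113.750000.


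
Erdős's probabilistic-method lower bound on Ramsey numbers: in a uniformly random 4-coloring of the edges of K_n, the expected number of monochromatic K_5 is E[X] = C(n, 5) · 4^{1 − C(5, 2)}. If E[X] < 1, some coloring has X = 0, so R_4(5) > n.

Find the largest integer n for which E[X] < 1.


We need C(n, 5) · 4^{1 − 10} < 1, i.e. C(n, 5) < 4^{10 − 1} = 262144.
Check values of n near the boundary:
  n = 28: C(28, 5) = 98280; 98280 < 262144? YES
  n = 29: C(29, 5) = 118755; 118755 < 262144? YES
  n = 30: C(30, 5) = 142506; 142506 < 262144? YES
  n = 31: C(31, 5) = 169911; 169911 < 262144? YES
  n = 32: C(32, 5) = 201376; 201376 < 262144? YES
  n = 33: C(33, 5) = 237336; 237336 < 262144? YES
  n = 34: C(34, 5) = 278256; 278256 < 262144? NO
The largest n with C(n, 5) < 262144 is n = 33 (where E[X] = 29667/32768 ≈ 0.905365). Hence R_4(5) > 33, i.e. R_4(5) ≥ 34.

Largest n = 33; hence R_4(5) > 33.


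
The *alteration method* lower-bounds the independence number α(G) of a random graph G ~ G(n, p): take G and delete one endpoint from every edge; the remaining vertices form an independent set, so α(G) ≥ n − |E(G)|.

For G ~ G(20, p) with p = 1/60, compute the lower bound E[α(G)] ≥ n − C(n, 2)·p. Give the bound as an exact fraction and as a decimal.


E[|E(G)|] = C(20, 2)·p = 190 · (1/60) = 19/6.
E[α(G)] ≥ n − E[|E(G)|] = 20 − 19/6 = 101/6.
Numerically: ≈ 16.833333.
(This is only a lower bound; the true E[α(G)] may be larger.)

E[α(G)] ≥ 101/6 ≈ 16.833333.


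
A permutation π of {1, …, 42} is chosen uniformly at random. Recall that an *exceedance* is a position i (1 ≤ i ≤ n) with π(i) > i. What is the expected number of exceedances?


Write X = Σ_{i=1}^{42} X_i, where X_i = 1_{π(i) > i}.
For each fixed i, π(i) is uniform over {1, …, 42} (marginal of a uniform permutation), so P[π(i) > i] = (n − i)/n. Summing: Σ_{i=1}^{42} (n − i)/n = (0 + 1 + … + 41)/42 = 42(42 − 1)/(2·42) = (42 − 1)/2.
Hence E[X] = Σ_{i=1}^{42} (42 − i)/42 = 41/2 ≈ 20.5000.

E[X] = 41/2 = 20.5000.
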